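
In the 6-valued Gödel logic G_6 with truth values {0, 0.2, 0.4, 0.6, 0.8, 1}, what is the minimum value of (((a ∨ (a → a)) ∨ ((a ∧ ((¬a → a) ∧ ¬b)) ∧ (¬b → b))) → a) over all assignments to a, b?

0.00

The minimum is attained at a = 0, b = 0:
  (a → a): 0 ≤ 0, so result = 1
  (a ∨ (a → a)) = max(0, 1) = 1
  ¬a: Gödel ¬ of 0 = 1 (operand is 0)
  (¬a → a): 1 > 0, so result = 0
  ¬b: Gödel ¬ of 0 = 1 (operand is 0)
  ((¬a → a) ∧ ¬b) = min(0, 1) = 0
  (a ∧ ((¬a → a) ∧ ¬b)) = min(0, 0) = 0
  ¬b: Gödel ¬ of 0 = 1 (operand is 0)
  (¬b → b): 1 > 0, so result = 0
  ((a ∧ ((¬a → a) ∧ ¬b)) ∧ (¬b → b)) = min(0, 0) = 0
  ((a ∨ (a → a)) ∨ ((a ∧ ((¬a → a) ∧ ¬b)) ∧ (¬b → b))) = max(1, 0) = 1
  (((a ∨ (a → a)) ∨ ((a ∧ ((¬a → a) ∧ ¬b)) ∧ (¬b → b))) → a): 1 > 0, so result = 0
Checking all 36 assignments confirms none give a value below 0.00.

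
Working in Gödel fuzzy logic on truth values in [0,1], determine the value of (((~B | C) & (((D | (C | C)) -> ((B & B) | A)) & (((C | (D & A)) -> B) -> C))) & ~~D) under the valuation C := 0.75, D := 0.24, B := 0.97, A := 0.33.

0.75

~B: Gödel ¬ of 0.97 = 0 (operand ≠ 0)
(~B | C) = max(0, 0.75) = 0.75
(C | C) = max(0.75, 0.75) = 0.75
(D | (C | C)) = max(0.24, 0.75) = 0.75
(B & B) = min(0.97, 0.97) = 0.97
((B & B) | A) = max(0.97, 0.33) = 0.97
((D | (C | C)) -> ((B & B) | A)): 0.75 ≤ 0.97, so result = 1
(D & A) = min(0.24, 0.33) = 0.24
(C | (D & A)) = max(0.75, 0.24) = 0.75
((C | (D & A)) -> B): 0.75 ≤ 0.97, so result = 1
(((C | (D & A)) -> B) -> C): 1 > 0.75, so result = 0.75
(((D | (C | C)) -> ((B & B) | A)) & (((C | (D & A)) -> B) -> C)) = min(1, 0.75) = 0.75
((~B | C) & (((D | (C | C)) -> ((B & B) | A)) & (((C | (D & A)) -> B) -> C))) = min(0.75, 0.75) = 0.75
~D: Gödel ¬ of 0.24 = 0 (operand ≠ 0)
~~D: Gödel ¬ of 0 = 1 (operand is 0)
(((~B | C) & (((D | (C | C)) -> ((B & B) | A)) & (((C | (D & A)) -> B) -> C))) & ~~D) = min(0.75, 1) = 0.75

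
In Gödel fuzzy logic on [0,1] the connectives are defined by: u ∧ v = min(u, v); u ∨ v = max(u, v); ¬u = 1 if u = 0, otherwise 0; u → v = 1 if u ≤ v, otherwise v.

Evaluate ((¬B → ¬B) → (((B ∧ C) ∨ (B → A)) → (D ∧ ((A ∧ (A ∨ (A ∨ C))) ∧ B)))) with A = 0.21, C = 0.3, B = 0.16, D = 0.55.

0.16

¬B: Gödel ¬ of 0.16 = 0 (operand ≠ 0)
¬B: Gödel ¬ of 0.16 = 0 (operand ≠ 0)
(¬B → ¬B): 0 ≤ 0, so result = 1
(B ∧ C) = min(0.16, 0.3) = 0.16
(B → A): 0.16 ≤ 0.21, so result = 1
((B ∧ C) ∨ (B → A)) = max(0.16, 1) = 1
(A ∨ C) = max(0.21, 0.3) = 0.3
(A ∨ (A ∨ C)) = max(0.21, 0.3) = 0.3
(A ∧ (A ∨ (A ∨ C))) = min(0.21, 0.3) = 0.21
((A ∧ (A ∨ (A ∨ C))) ∧ B) = min(0.21, 0.16) = 0.16
(D ∧ ((A ∧ (A ∨ (A ∨ C))) ∧ B)) = min(0.55, 0.16) = 0.16
(((B ∧ C) ∨ (B → A)) → (D ∧ ((A ∧ (A ∨ (A ∨ C))) ∧ B))): 1 > 0.16, so result = 0.16
((¬B → ¬B) → (((B ∧ C) ∨ (B → A)) → (D ∧ ((A ∧ (A ∨ (A ∨ C))) ∧ B)))): 1 > 0.16, so result = 0.16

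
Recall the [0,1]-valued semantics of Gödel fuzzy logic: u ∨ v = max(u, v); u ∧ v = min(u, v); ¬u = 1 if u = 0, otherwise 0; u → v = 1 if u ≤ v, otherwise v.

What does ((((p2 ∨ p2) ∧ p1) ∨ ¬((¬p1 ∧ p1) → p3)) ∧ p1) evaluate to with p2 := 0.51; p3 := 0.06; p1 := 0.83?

0.51

(p2 ∨ p2) = max(0.51, 0.51) = 0.51
((p2 ∨ p2) ∧ p1) = min(0.51, 0.83) = 0.51
¬p1: Gödel ¬ of 0.83 = 0 (operand ≠ 0)
(¬p1 ∧ p1) = min(0, 0.83) = 0
((¬p1 ∧ p1) → p3): 0 ≤ 0.06, so result = 1
¬((¬p1 ∧ p1) → p3): Gödel ¬ of 1 = 0 (operand ≠ 0)
(((p2 ∨ p2) ∧ p1) ∨ ¬((¬p1 ∧ p1) → p3)) = max(0.51, 0) = 0.51
((((p2 ∨ p2) ∧ p1) ∨ ¬((¬p1 ∧ p1) → p3)) ∧ p1) = min(0.51, 0.83) = 0.51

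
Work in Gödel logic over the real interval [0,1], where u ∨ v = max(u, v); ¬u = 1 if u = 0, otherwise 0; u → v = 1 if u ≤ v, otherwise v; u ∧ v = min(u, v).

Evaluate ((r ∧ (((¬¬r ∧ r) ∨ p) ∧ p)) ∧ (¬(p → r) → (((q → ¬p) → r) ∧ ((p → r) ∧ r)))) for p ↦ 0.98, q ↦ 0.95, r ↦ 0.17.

¬r: Gödel ¬ of 0.17 = 0 (operand ≠ 0)
¬¬r: Gödel ¬ of 0 = 1 (operand is 0)
(¬¬r ∧ r) = min(1, 0.17) = 0.17
((¬¬r ∧ r) ∨ p) = max(0.17, 0.98) = 0.98
(((¬¬r ∧ r) ∨ p) ∧ p) = min(0.98, 0.98) = 0.98
(r ∧ (((¬¬r ∧ r) ∨ p) ∧ p)) = min(0.17, 0.98) = 0.17
(p → r): 0.98 > 0.17, so result = 0.17
¬(p → r): Gödel ¬ of 0.17 = 0 (operand ≠ 0)
¬p: Gödel ¬ of 0.98 = 0 (operand ≠ 0)
(q → ¬p): 0.95 > 0, so result = 0
((q → ¬p) → r): 0 ≤ 0.17, so result = 1
(p → r): 0.98 > 0.17, so result = 0.17
((p → r) ∧ r) = min(0.17, 0.17) = 0.17
(((q → ¬p) → r) ∧ ((p → r) ∧ r)) = min(1, 0.17) = 0.17
(¬(p → r) → (((q → ¬p) → r) ∧ ((p → r) ∧ r))): 0 ≤ 0.17, so result = 1
((r ∧ (((¬¬r ∧ r) ∨ p) ∧ p)) ∧ (¬(p → r) → (((q → ¬p) → r) ∧ ((p → r) ∧ r)))) = min(0.17, 1) = 0.17

0.17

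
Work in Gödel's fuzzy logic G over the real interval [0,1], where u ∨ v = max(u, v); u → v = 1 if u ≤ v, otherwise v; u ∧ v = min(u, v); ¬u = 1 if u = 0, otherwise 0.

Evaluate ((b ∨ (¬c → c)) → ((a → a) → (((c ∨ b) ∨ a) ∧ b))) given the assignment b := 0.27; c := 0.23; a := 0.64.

0.27

¬c: Gödel ¬ of 0.23 = 0 (operand ≠ 0)
(¬c → c): 0 ≤ 0.23, so result = 1
(b ∨ (¬c → c)) = max(0.27, 1) = 1
(a → a): 0.64 ≤ 0.64, so result = 1
(c ∨ b) = max(0.23, 0.27) = 0.27
((c ∨ b) ∨ a) = max(0.27, 0.64) = 0.64
(((c ∨ b) ∨ a) ∧ b) = min(0.64, 0.27) = 0.27
((a → a) → (((c ∨ b) ∨ a) ∧ b)): 1 > 0.27, so result = 0.27
((b ∨ (¬c → c)) → ((a → a) → (((c ∨ b) ∨ a) ∧ b))): 1 > 0.27, so result = 0.27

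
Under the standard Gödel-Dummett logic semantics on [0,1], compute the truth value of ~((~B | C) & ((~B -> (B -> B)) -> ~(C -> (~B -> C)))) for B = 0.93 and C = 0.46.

~B: Gödel ¬ of 0.93 = 0 (operand ≠ 0)
(~B | C) = max(0, 0.46) = 0.46
~B: Gödel ¬ of 0.93 = 0 (operand ≠ 0)
(B -> B): 0.93 ≤ 0.93, so result = 1
(~B -> (B -> B)): 0 ≤ 1, so result = 1
~B: Gödel ¬ of 0.93 = 0 (operand ≠ 0)
(~B -> C): 0 ≤ 0.46, so result = 1
(C -> (~B -> C)): 0.46 ≤ 1, so result = 1
~(C -> (~B -> C)): Gödel ¬ of 1 = 0 (operand ≠ 0)
((~B -> (B -> B)) -> ~(C -> (~B -> C))): 1 > 0, so result = 0
((~B | C) & ((~B -> (B -> B)) -> ~(C -> (~B -> C)))) = min(0.46, 0) = 0
~((~B | C) & ((~B -> (B -> B)) -> ~(C -> (~B -> C)))): Gödel ¬ of 0 = 1 (operand is 0)

1.00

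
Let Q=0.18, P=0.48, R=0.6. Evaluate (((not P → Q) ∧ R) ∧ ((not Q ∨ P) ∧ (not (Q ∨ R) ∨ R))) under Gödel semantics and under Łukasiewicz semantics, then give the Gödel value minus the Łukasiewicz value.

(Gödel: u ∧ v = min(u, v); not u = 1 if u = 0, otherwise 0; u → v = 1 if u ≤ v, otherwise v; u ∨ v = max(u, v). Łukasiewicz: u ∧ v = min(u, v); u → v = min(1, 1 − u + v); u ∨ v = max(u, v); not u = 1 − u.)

Gödel evaluation:
  not P: Gödel ¬ of 0.48 = 0 (operand ≠ 0)
  (not P → Q): 0 ≤ 0.18, so result = 1
  ((not P → Q) ∧ R) = min(1, 0.6) = 0.6
  not Q: Gödel ¬ of 0.18 = 0 (operand ≠ 0)
  (not Q ∨ P) = max(0, 0.48) = 0.48
  (Q ∨ R) = max(0.18, 0.6) = 0.6
  not (Q ∨ R): Gödel ¬ of 0.6 = 0 (operand ≠ 0)
  (not (Q ∨ R) ∨ R) = max(0, 0.6) = 0.6
  ((not Q ∨ P) ∧ (not (Q ∨ R) ∨ R)) = min(0.48, 0.6) = 0.48
  (((not P → Q) ∧ R) ∧ ((not Q ∨ P) ∧ (not (Q ∨ R) ∨ R))) = min(0.6, 0.48) = 0.48
  Gödel value = 0.48
Łukasiewicz evaluation:
  not P: Łukasiewicz ¬ gives 1 − 0.48 = 0.52
  (not P → Q): min(1, 1 − 0.52 + 0.18) = 0.66
  ((not P → Q) ∧ R) = min(0.66, 0.6) = 0.6
  not Q: Łukasiewicz ¬ gives 1 − 0.18 = 0.82
  (not Q ∨ P) = max(0.82, 0.48) = 0.82
  (Q ∨ R) = max(0.18, 0.6) = 0.6
  not (Q ∨ R): Łukasiewicz ¬ gives 1 − 0.6 = 0.4
  (not (Q ∨ R) ∨ R) = max(0.4, 0.6) = 0.6
  ((not Q ∨ P) ∧ (not (Q ∨ R) ∨ R)) = min(0.82, 0.6) = 0.6
  (((not P → Q) ∧ R) ∧ ((not Q ∨ P) ∧ (not (Q ∨ R) ∨ R))) = min(0.6, 0.6) = 0.6
  Łukasiewicz value = 0.6
Difference: 0.48 − 0.6 = -0.12

-0.12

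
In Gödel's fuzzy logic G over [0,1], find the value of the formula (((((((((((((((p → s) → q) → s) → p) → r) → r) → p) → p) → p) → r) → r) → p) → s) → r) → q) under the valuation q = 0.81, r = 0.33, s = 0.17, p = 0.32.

0.81

(p → s): 0.32 > 0.17, so result = 0.17
((p → s) → q): 0.17 ≤ 0.81, so result = 1
(((p → s) → q) → s): 1 > 0.17, so result = 0.17
((((p → s) → q) → s) → p): 0.17 ≤ 0.32, so result = 1
(((((p → s) → q) → s) → p) → r): 1 > 0.33, so result = 0.33
((((((p → s) → q) → s) → p) → r) → r): 0.33 ≤ 0.33, so result = 1
(((((((p → s) → q) → s) → p) → r) → r) → p): 1 > 0.32, so result = 0.32
((((((((p → s) → q) → s) → p) → r) → r) → p) → p): 0.32 ≤ 0.32, so result = 1
(((((((((p → s) → q) → s) → p) → r) → r) → p) → p) → p): 1 > 0.32, so result = 0.32
((((((((((p → s) → q) → s) → p) → r) → r) → p) → p) → p) → r): 0.32 ≤ 0.33, so result = 1
(((((((((((p → s) → q) → s) → p) → r) → r) → p) → p) → p) → r) → r): 1 > 0.33, so result = 0.33
((((((((((((p → s) → q) → s) → p) → r) → r) → p) → p) → p) → r) → r) → p): 0.33 > 0.32, so result = 0.32
(((((((((((((p → s) → q) → s) → p) → r) → r) → p) → p) → p) → r) → r) → p) → s): 0.32 > 0.17, so result = 0.17
((((((((((((((p → s) → q) → s) → p) → r) → r) → p) → p) → p) → r) → r) → p) → s) → r): 0.17 ≤ 0.33, so result = 1
(((((((((((((((p → s) → q) → s) → p) → r) → r) → p) → p) → p) → r) → r) → p) → s) → r) → q): 1 > 0.81, so result = 0.81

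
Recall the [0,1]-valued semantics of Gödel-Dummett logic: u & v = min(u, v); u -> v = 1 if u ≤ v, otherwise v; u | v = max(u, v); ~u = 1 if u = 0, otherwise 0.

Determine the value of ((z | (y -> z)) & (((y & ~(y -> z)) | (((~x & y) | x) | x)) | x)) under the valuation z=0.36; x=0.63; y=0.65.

0.36

(y -> z): 0.65 > 0.36, so result = 0.36
(z | (y -> z)) = max(0.36, 0.36) = 0.36
(y -> z): 0.65 > 0.36, so result = 0.36
~(y -> z): Gödel ¬ of 0.36 = 0 (operand ≠ 0)
(y & ~(y -> z)) = min(0.65, 0) = 0
~x: Gödel ¬ of 0.63 = 0 (operand ≠ 0)
(~x & y) = min(0, 0.65) = 0
((~x & y) | x) = max(0, 0.63) = 0.63
(((~x & y) | x) | x) = max(0.63, 0.63) = 0.63
((y & ~(y -> z)) | (((~x & y) | x) | x)) = max(0, 0.63) = 0.63
(((y & ~(y -> z)) | (((~x & y) | x) | x)) | x) = max(0.63, 0.63) = 0.63
((z | (y -> z)) & (((y & ~(y -> z)) | (((~x & y) | x) | x)) | x)) = min(0.36, 0.63) = 0.36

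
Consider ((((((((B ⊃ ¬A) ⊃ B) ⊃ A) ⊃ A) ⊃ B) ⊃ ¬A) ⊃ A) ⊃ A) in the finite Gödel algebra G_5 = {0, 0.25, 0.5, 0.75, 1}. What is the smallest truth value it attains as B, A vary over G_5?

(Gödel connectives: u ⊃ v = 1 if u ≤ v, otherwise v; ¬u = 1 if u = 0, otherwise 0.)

0.25

The minimum is attained at B = 0.25, A = 0.25:
  ¬A: Gödel ¬ of 0.25 = 0 (operand ≠ 0)
  (B ⊃ ¬A): 0.25 > 0, so result = 0
  ((B ⊃ ¬A) ⊃ B): 0 ≤ 0.25, so result = 1
  (((B ⊃ ¬A) ⊃ B) ⊃ A): 1 > 0.25, so result = 0.25
  ((((B ⊃ ¬A) ⊃ B) ⊃ A) ⊃ A): 0.25 ≤ 0.25, so result = 1
  (((((B ⊃ ¬A) ⊃ B) ⊃ A) ⊃ A) ⊃ B): 1 > 0.25, so result = 0.25
  ¬A: Gödel ¬ of 0.25 = 0 (operand ≠ 0)
  ((((((B ⊃ ¬A) ⊃ B) ⊃ A) ⊃ A) ⊃ B) ⊃ ¬A): 0.25 > 0, so result = 0
  (((((((B ⊃ ¬A) ⊃ B) ⊃ A) ⊃ A) ⊃ B) ⊃ ¬A) ⊃ A): 0 ≤ 0.25, so result = 1
  ((((((((B ⊃ ¬A) ⊃ B) ⊃ A) ⊃ A) ⊃ B) ⊃ ¬A) ⊃ A) ⊃ A): 1 > 0.25, so result = 0.25
Checking all 25 assignments confirms none give a value below 0.25.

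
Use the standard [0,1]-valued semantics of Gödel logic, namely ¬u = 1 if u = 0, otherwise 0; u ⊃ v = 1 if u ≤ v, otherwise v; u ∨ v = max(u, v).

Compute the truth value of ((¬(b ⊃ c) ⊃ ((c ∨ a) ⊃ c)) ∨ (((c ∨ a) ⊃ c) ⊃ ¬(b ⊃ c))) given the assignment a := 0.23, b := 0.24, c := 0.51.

(b ⊃ c): 0.24 ≤ 0.51, so result = 1
¬(b ⊃ c): Gödel ¬ of 1 = 0 (operand ≠ 0)
(c ∨ a) = max(0.51, 0.23) = 0.51
((c ∨ a) ⊃ c): 0.51 ≤ 0.51, so result = 1
(¬(b ⊃ c) ⊃ ((c ∨ a) ⊃ c)): 0 ≤ 1, so result = 1
(c ∨ a) = max(0.51, 0.23) = 0.51
((c ∨ a) ⊃ c): 0.51 ≤ 0.51, so result = 1
(b ⊃ c): 0.24 ≤ 0.51, so result = 1
¬(b ⊃ c): Gödel ¬ of 1 = 0 (operand ≠ 0)
(((c ∨ a) ⊃ c) ⊃ ¬(b ⊃ c)): 1 > 0, so result = 0
((¬(b ⊃ c) ⊃ ((c ∨ a) ⊃ c)) ∨ (((c ∨ a) ⊃ c) ⊃ ¬(b ⊃ c))) = max(1, 0) = 1

1.00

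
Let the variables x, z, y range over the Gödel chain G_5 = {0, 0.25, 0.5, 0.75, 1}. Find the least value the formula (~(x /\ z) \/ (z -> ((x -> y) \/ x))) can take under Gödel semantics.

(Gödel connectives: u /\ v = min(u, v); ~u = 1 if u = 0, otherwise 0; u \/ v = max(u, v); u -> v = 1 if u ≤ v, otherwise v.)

The minimum is attained at x = 0.25, z = 0.5, y = 0:
  (x /\ z) = min(0.25, 0.5) = 0.25
  ~(x /\ z): Gödel ¬ of 0.25 = 0 (operand ≠ 0)
  (x -> y): 0.25 > 0, so result = 0
  ((x -> y) \/ x) = max(0, 0.25) = 0.25
  (z -> ((x -> y) \/ x)): 0.5 > 0.25, so result = 0.25
  (~(x /\ z) \/ (z -> ((x -> y) \/ x))) = max(0, 0.25) = 0.25
Checking all 125 assignments confirms none give a value below 0.25.

0.25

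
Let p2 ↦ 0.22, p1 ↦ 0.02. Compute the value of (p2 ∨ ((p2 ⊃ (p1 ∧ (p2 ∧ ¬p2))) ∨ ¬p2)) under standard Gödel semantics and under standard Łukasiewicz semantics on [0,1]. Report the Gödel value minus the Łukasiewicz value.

Gödel evaluation:
  ¬p2: Gödel ¬ of 0.22 = 0 (operand ≠ 0)
  (p2 ∧ ¬p2) = min(0.22, 0) = 0
  (p1 ∧ (p2 ∧ ¬p2)) = min(0.02, 0) = 0
  (p2 ⊃ (p1 ∧ (p2 ∧ ¬p2))): 0.22 > 0, so result = 0
  ¬p2: Gödel ¬ of 0.22 = 0 (operand ≠ 0)
  ((p2 ⊃ (p1 ∧ (p2 ∧ ¬p2))) ∨ ¬p2) = max(0, 0) = 0
  (p2 ∨ ((p2 ⊃ (p1 ∧ (p2 ∧ ¬p2))) ∨ ¬p2)) = max(0.22, 0) = 0.22
  Gödel value = 0.22
Łukasiewicz evaluation:
  ¬p2: Łukasiewicz ¬ gives 1 − 0.22 = 0.78
  (p2 ∧ ¬p2) = min(0.22, 0.78) = 0.22
  (p1 ∧ (p2 ∧ ¬p2)) = min(0.02, 0.22) = 0.02
  (p2 ⊃ (p1 ∧ (p2 ∧ ¬p2))): min(1, 1 − 0.22 + 0.02) = 0.8
  ¬p2: Łukasiewicz ¬ gives 1 − 0.22 = 0.78
  ((p2 ⊃ (p1 ∧ (p2 ∧ ¬p2))) ∨ ¬p2) = max(0.8, 0.78) = 0.8
  (p2 ∨ ((p2 ⊃ (p1 ∧ (p2 ∧ ¬p2))) ∨ ¬p2)) = max(0.22, 0.8) = 0.8
  Łukasiewicz value = 0.8
Difference: 0.22 − 0.8 = -0.58

-0.58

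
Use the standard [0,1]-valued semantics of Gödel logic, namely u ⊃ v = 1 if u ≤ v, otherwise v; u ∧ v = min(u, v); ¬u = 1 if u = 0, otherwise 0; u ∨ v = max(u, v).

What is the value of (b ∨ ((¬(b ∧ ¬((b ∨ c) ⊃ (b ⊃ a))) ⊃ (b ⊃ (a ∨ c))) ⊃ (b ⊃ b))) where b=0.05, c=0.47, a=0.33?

1.00

(b ∨ c) = max(0.05, 0.47) = 0.47
(b ⊃ a): 0.05 ≤ 0.33, so result = 1
((b ∨ c) ⊃ (b ⊃ a)): 0.47 ≤ 1, so result = 1
¬((b ∨ c) ⊃ (b ⊃ a)): Gödel ¬ of 1 = 0 (operand ≠ 0)
(b ∧ ¬((b ∨ c) ⊃ (b ⊃ a))) = min(0.05, 0) = 0
¬(b ∧ ¬((b ∨ c) ⊃ (b ⊃ a))): Gödel ¬ of 0 = 1 (operand is 0)
(a ∨ c) = max(0.33, 0.47) = 0.47
(b ⊃ (a ∨ c)): 0.05 ≤ 0.47, so result = 1
(¬(b ∧ ¬((b ∨ c) ⊃ (b ⊃ a))) ⊃ (b ⊃ (a ∨ c))): 1 ≤ 1, so result = 1
(b ⊃ b): 0.05 ≤ 0.05, so result = 1
((¬(b ∧ ¬((b ∨ c) ⊃ (b ⊃ a))) ⊃ (b ⊃ (a ∨ c))) ⊃ (b ⊃ b)): 1 ≤ 1, so result = 1
(b ∨ ((¬(b ∧ ¬((b ∨ c) ⊃ (b ⊃ a))) ⊃ (b ⊃ (a ∨ c))) ⊃ (b ⊃ b))) = max(0.05, 1) = 1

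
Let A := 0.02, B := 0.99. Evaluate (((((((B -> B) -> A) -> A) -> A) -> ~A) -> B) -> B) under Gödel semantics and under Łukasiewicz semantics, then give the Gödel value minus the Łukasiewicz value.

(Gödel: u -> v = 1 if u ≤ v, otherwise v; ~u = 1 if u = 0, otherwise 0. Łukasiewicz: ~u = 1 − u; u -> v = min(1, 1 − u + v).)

-0.01

Gödel evaluation:
  (B -> B): 0.99 ≤ 0.99, so result = 1
  ((B -> B) -> A): 1 > 0.02, so result = 0.02
  (((B -> B) -> A) -> A): 0.02 ≤ 0.02, so result = 1
  ((((B -> B) -> A) -> A) -> A): 1 > 0.02, so result = 0.02
  ~A: Gödel ¬ of 0.02 = 0 (operand ≠ 0)
  (((((B -> B) -> A) -> A) -> A) -> ~A): 0.02 > 0, so result = 0
  ((((((B -> B) -> A) -> A) -> A) -> ~A) -> B): 0 ≤ 0.99, so result = 1
  (((((((B -> B) -> A) -> A) -> A) -> ~A) -> B) -> B): 1 > 0.99, so result = 0.99
  Gödel value = 0.99
Łukasiewicz evaluation:
  (B -> B): min(1, 1 − 0.99 + 0.99) = 1
  ((B -> B) -> A): min(1, 1 − 1 + 0.02) = 0.02
  (((B -> B) -> A) -> A): min(1, 1 − 0.02 + 0.02) = 1
  ((((B -> B) -> A) -> A) -> A): min(1, 1 − 1 + 0.02) = 0.02
  ~A: Łukasiewicz ¬ gives 1 − 0.02 = 0.98
  (((((B -> B) -> A) -> A) -> A) -> ~A): min(1, 1 − 0.02 + 0.98) = 1
  ((((((B -> B) -> A) -> A) -> A) -> ~A) -> B): min(1, 1 − 1 + 0.99) = 0.99
  (((((((B -> B) -> A) -> A) -> A) -> ~A) -> B) -> B): min(1, 1 − 0.99 + 0.99) = 1
  Łukasiewicz value = 1
Difference: 0.99 − 1 = -0.01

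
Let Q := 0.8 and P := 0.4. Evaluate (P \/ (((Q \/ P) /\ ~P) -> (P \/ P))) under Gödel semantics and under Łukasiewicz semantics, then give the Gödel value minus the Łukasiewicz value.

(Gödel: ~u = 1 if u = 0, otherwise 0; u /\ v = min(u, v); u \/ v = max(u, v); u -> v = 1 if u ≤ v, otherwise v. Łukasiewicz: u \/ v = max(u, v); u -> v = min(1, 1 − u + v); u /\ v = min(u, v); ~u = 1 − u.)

Gödel evaluation:
  (Q \/ P) = max(0.8, 0.4) = 0.8
  ~P: Gödel ¬ of 0.4 = 0 (operand ≠ 0)
  ((Q \/ P) /\ ~P) = min(0.8, 0) = 0
  (P \/ P) = max(0.4, 0.4) = 0.4
  (((Q \/ P) /\ ~P) -> (P \/ P)): 0 ≤ 0.4, so result = 1
  (P \/ (((Q \/ P) /\ ~P) -> (P \/ P))) = max(0.4, 1) = 1
  Gödel value = 1
Łukasiewicz evaluation:
  (Q \/ P) = max(0.8, 0.4) = 0.8
  ~P: Łukasiewicz ¬ gives 1 − 0.4 = 0.6
  ((Q \/ P) /\ ~P) = min(0.8, 0.6) = 0.6
  (P \/ P) = max(0.4, 0.4) = 0.4
  (((Q \/ P) /\ ~P) -> (P \/ P)): min(1, 1 − 0.6 + 0.4) = 0.8
  (P \/ (((Q \/ P) /\ ~P) -> (P \/ P))) = max(0.4, 0.8) = 0.8
  Łukasiewicz value = 0.8
Difference: 1 − 0.8 = 0.20

0.20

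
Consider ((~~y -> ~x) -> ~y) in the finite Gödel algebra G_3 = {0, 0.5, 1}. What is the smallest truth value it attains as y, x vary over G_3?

0.00

The minimum is attained at y = 0.5, x = 0:
  ~y: Gödel ¬ of 0.5 = 0 (operand ≠ 0)
  ~~y: Gödel ¬ of 0 = 1 (operand is 0)
  ~x: Gödel ¬ of 0 = 1 (operand is 0)
  (~~y -> ~x): 1 ≤ 1, so result = 1
  ~y: Gödel ¬ of 0.5 = 0 (operand ≠ 0)
  ((~~y -> ~x) -> ~y): 1 > 0, so result = 0
Checking all 9 assignments confirms none give a value below 0.00.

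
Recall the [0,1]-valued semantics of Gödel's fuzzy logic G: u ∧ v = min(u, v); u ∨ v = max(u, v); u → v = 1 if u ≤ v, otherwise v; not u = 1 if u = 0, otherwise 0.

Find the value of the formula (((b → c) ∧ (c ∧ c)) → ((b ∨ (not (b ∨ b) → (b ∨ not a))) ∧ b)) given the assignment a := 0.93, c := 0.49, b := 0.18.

0.18

(b → c): 0.18 ≤ 0.49, so result = 1
(c ∧ c) = min(0.49, 0.49) = 0.49
((b → c) ∧ (c ∧ c)) = min(1, 0.49) = 0.49
(b ∨ b) = max(0.18, 0.18) = 0.18
not (b ∨ b): Gödel ¬ of 0.18 = 0 (operand ≠ 0)
not a: Gödel ¬ of 0.93 = 0 (operand ≠ 0)
(b ∨ not a) = max(0.18, 0) = 0.18
(not (b ∨ b) → (b ∨ not a)): 0 ≤ 0.18, so result = 1
(b ∨ (not (b ∨ b) → (b ∨ not a))) = max(0.18, 1) = 1
((b ∨ (not (b ∨ b) → (b ∨ not a))) ∧ b) = min(1, 0.18) = 0.18
(((b → c) ∧ (c ∧ c)) → ((b ∨ (not (b ∨ b) → (b ∨ not a))) ∧ b)): 0.49 > 0.18, so result = 0.18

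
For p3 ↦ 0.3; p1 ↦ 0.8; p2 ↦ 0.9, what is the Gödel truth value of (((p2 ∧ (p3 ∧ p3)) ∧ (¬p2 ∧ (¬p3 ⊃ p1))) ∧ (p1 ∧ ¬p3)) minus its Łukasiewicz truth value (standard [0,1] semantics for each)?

Gödel evaluation:
  (p3 ∧ p3) = min(0.3, 0.3) = 0.3
  (p2 ∧ (p3 ∧ p3)) = min(0.9, 0.3) = 0.3
  ¬p2: Gödel ¬ of 0.9 = 0 (operand ≠ 0)
  ¬p3: Gödel ¬ of 0.3 = 0 (operand ≠ 0)
  (¬p3 ⊃ p1): 0 ≤ 0.8, so result = 1
  (¬p2 ∧ (¬p3 ⊃ p1)) = min(0, 1) = 0
  ((p2 ∧ (p3 ∧ p3)) ∧ (¬p2 ∧ (¬p3 ⊃ p1))) = min(0.3, 0) = 0
  ¬p3: Gödel ¬ of 0.3 = 0 (operand ≠ 0)
  (p1 ∧ ¬p3) = min(0.8, 0) = 0
  (((p2 ∧ (p3 ∧ p3)) ∧ (¬p2 ∧ (¬p3 ⊃ p1))) ∧ (p1 ∧ ¬p3)) = min(0, 0) = 0
  Gödel value = 0
Łukasiewicz evaluation:
  (p3 ∧ p3) = min(0.3, 0.3) = 0.3
  (p2 ∧ (p3 ∧ p3)) = min(0.9, 0.3) = 0.3
  ¬p2: Łukasiewicz ¬ gives 1 − 0.9 = 0.1
  ¬p3: Łukasiewicz ¬ gives 1 − 0.3 = 0.7
  (¬p3 ⊃ p1): min(1, 1 − 0.7 + 0.8) = 1
  (¬p2 ∧ (¬p3 ⊃ p1)) = min(0.1, 1) = 0.1
  ((p2 ∧ (p3 ∧ p3)) ∧ (¬p2 ∧ (¬p3 ⊃ p1))) = min(0.3, 0.1) = 0.1
  ¬p3: Łukasiewicz ¬ gives 1 − 0.3 = 0.7
  (p1 ∧ ¬p3) = min(0.8, 0.7) = 0.7
  (((p2 ∧ (p3 ∧ p3)) ∧ (¬p2 ∧ (¬p3 ⊃ p1))) ∧ (p1 ∧ ¬p3)) = min(0.1, 0.7) = 0.1
  Łukasiewicz value = 0.1
Difference: 0 − 0.1 = -0.10

-0.10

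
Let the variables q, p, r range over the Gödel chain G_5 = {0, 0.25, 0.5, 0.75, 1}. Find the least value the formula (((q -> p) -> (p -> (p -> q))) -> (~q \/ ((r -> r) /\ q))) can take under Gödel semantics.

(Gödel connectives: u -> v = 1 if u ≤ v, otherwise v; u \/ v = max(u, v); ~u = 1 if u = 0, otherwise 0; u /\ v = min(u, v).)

0.25

The minimum is attained at q = 0.25, p = 0, r = 0:
  (q -> p): 0.25 > 0, so result = 0
  (p -> q): 0 ≤ 0.25, so result = 1
  (p -> (p -> q)): 0 ≤ 1, so result = 1
  ((q -> p) -> (p -> (p -> q))): 0 ≤ 1, so result = 1
  ~q: Gödel ¬ of 0.25 = 0 (operand ≠ 0)
  (r -> r): 0 ≤ 0, so result = 1
  ((r -> r) /\ q) = min(1, 0.25) = 0.25
  (~q \/ ((r -> r) /\ q)) = max(0, 0.25) = 0.25
  (((q -> p) -> (p -> (p -> q))) -> (~q \/ ((r -> r) /\ q))): 1 > 0.25, so result = 0.25
Checking all 125 assignments confirms none give a value below 0.25.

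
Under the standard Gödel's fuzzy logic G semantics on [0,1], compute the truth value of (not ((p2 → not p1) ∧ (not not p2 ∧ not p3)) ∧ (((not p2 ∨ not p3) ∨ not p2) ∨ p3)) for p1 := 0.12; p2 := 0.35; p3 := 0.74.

not p1: Gödel ¬ of 0.12 = 0 (operand ≠ 0)
(p2 → not p1): 0.35 > 0, so result = 0
not p2: Gödel ¬ of 0.35 = 0 (operand ≠ 0)
not not p2: Gödel ¬ of 0 = 1 (operand is 0)
not p3: Gödel ¬ of 0.74 = 0 (operand ≠ 0)
(not not p2 ∧ not p3) = min(1, 0) = 0
((p2 → not p1) ∧ (not not p2 ∧ not p3)) = min(0, 0) = 0
not ((p2 → not p1) ∧ (not not p2 ∧ not p3)): Gödel ¬ of 0 = 1 (operand is 0)
not p2: Gödel ¬ of 0.35 = 0 (operand ≠ 0)
not p3: Gödel ¬ of 0.74 = 0 (operand ≠ 0)
(not p2 ∨ not p3) = max(0, 0) = 0
not p2: Gödel ¬ of 0.35 = 0 (operand ≠ 0)
((not p2 ∨ not p3) ∨ not p2) = max(0, 0) = 0
(((not p2 ∨ not p3) ∨ not p2) ∨ p3) = max(0, 0.74) = 0.74
(not ((p2 → not p1) ∧ (not not p2 ∧ not p3)) ∧ (((not p2 ∨ not p3) ∨ not p2) ∨ p3)) = min(1, 0.74) = 0.74

0.74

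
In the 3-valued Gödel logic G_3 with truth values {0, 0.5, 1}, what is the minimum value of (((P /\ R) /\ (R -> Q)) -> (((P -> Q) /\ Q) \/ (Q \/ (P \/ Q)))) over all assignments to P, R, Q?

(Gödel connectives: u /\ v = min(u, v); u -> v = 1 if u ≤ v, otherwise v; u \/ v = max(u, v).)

Every assignment gives 1. For instance at P = 0, R = 0, Q = 0:
  (P /\ R) = min(0, 0) = 0
  (R -> Q): 0 ≤ 0, so result = 1
  ((P /\ R) /\ (R -> Q)) = min(0, 1) = 0
  (P -> Q): 0 ≤ 0, so result = 1
  ((P -> Q) /\ Q) = min(1, 0) = 0
  (P \/ Q) = max(0, 0) = 0
  (Q \/ (P \/ Q)) = max(0, 0) = 0
  (((P -> Q) /\ Q) \/ (Q \/ (P \/ Q))) = max(0, 0) = 0
  (((P /\ R) /\ (R -> Q)) -> (((P -> Q) /\ Q) \/ (Q \/ (P \/ Q)))): 0 ≤ 0, so result = 1
All 27 assignments give value 1 — the formula is a G_3-tautology.

1.00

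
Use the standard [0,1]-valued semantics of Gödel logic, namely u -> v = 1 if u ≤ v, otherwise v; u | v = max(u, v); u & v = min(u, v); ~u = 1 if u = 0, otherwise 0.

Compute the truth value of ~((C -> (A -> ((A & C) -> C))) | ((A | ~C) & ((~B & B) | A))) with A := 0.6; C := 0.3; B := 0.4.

0.00

(A & C) = min(0.6, 0.3) = 0.3
((A & C) -> C): 0.3 ≤ 0.3, so result = 1
(A -> ((A & C) -> C)): 0.6 ≤ 1, so result = 1
(C -> (A -> ((A & C) -> C))): 0.3 ≤ 1, so result = 1
~C: Gödel ¬ of 0.3 = 0 (operand ≠ 0)
(A | ~C) = max(0.6, 0) = 0.6
~B: Gödel ¬ of 0.4 = 0 (operand ≠ 0)
(~B & B) = min(0, 0.4) = 0
((~B & B) | A) = max(0, 0.6) = 0.6
((A | ~C) & ((~B & B) | A)) = min(0.6, 0.6) = 0.6
((C -> (A -> ((A & C) -> C))) | ((A | ~C) & ((~B & B) | A))) = max(1, 0.6) = 1
~((C -> (A -> ((A & C) -> C))) | ((A | ~C) & ((~B & B) | A))): Gödel ¬ of 1 = 0 (operand ≠ 0)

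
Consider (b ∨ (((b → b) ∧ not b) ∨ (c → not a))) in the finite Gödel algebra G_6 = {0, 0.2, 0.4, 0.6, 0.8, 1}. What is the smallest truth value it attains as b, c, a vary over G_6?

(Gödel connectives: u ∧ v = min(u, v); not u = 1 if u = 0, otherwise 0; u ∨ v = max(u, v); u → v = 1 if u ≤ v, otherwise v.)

0.20

The minimum is attained at b = 0.2, c = 0.2, a = 0.2:
  (b → b): 0.2 ≤ 0.2, so result = 1
  not b: Gödel ¬ of 0.2 = 0 (operand ≠ 0)
  ((b → b) ∧ not b) = min(1, 0) = 0
  not a: Gödel ¬ of 0.2 = 0 (operand ≠ 0)
  (c → not a): 0.2 > 0, so result = 0
  (((b → b) ∧ not b) ∨ (c → not a)) = max(0, 0) = 0
  (b ∨ (((b → b) ∧ not b) ∨ (c → not a))) = max(0.2, 0) = 0.2
Checking all 216 assignments confirms none give a value below 0.20.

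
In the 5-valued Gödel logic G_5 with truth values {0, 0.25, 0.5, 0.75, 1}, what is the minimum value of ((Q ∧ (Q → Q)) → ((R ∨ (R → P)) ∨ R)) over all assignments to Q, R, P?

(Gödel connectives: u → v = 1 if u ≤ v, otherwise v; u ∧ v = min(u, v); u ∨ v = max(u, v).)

The minimum is attained at Q = 0.5, R = 0.25, P = 0:
  (Q → Q): 0.5 ≤ 0.5, so result = 1
  (Q ∧ (Q → Q)) = min(0.5, 1) = 0.5
  (R → P): 0.25 > 0, so result = 0
  (R ∨ (R → P)) = max(0.25, 0) = 0.25
  ((R ∨ (R → P)) ∨ R) = max(0.25, 0.25) = 0.25
  ((Q ∧ (Q → Q)) → ((R ∨ (R → P)) ∨ R)): 0.5 > 0.25, so result = 0.25
Checking all 125 assignments confirms none give a value below 0.25.

0.25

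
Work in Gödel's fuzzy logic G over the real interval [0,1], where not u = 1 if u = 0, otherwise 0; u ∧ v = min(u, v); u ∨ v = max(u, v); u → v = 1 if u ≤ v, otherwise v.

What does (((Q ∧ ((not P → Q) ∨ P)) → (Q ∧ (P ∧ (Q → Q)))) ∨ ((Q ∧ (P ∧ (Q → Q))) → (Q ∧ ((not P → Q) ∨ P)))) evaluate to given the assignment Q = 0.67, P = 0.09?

not P: Gödel ¬ of 0.09 = 0 (operand ≠ 0)
(not P → Q): 0 ≤ 0.67, so result = 1
((not P → Q) ∨ P) = max(1, 0.09) = 1
(Q ∧ ((not P → Q) ∨ P)) = min(0.67, 1) = 0.67
(Q → Q): 0.67 ≤ 0.67, so result = 1
(P ∧ (Q → Q)) = min(0.09, 1) = 0.09
(Q ∧ (P ∧ (Q → Q))) = min(0.67, 0.09) = 0.09
((Q ∧ ((not P → Q) ∨ P)) → (Q ∧ (P ∧ (Q → Q)))): 0.67 > 0.09, so result = 0.09
(Q → Q): 0.67 ≤ 0.67, so result = 1
(P ∧ (Q → Q)) = min(0.09, 1) = 0.09
(Q ∧ (P ∧ (Q → Q))) = min(0.67, 0.09) = 0.09
not P: Gödel ¬ of 0.09 = 0 (operand ≠ 0)
(not P → Q): 0 ≤ 0.67, so result = 1
((not P → Q) ∨ P) = max(1, 0.09) = 1
(Q ∧ ((not P → Q) ∨ P)) = min(0.67, 1) = 0.67
((Q ∧ (P ∧ (Q → Q))) → (Q ∧ ((not P → Q) ∨ P))): 0.09 ≤ 0.67, so result = 1
(((Q ∧ ((not P → Q) ∨ P)) → (Q ∧ (P ∧ (Q → Q)))) ∨ ((Q ∧ (P ∧ (Q → Q))) → (Q ∧ ((not P → Q) ∨ P)))) = max(0.09, 1) = 1

1.00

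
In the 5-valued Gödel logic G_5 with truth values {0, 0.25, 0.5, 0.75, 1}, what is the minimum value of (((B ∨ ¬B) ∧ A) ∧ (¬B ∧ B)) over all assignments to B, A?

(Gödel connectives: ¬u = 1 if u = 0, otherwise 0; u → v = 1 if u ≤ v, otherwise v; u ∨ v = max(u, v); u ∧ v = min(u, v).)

0.00

The minimum is attained at B = 0, A = 0:
  ¬B: Gödel ¬ of 0 = 1 (operand is 0)
  (B ∨ ¬B) = max(0, 1) = 1
  ((B ∨ ¬B) ∧ A) = min(1, 0) = 0
  ¬B: Gödel ¬ of 0 = 1 (operand is 0)
  (¬B ∧ B) = min(1, 0) = 0
  (((B ∨ ¬B) ∧ A) ∧ (¬B ∧ B)) = min(0, 0) = 0
Checking all 25 assignments confirms none give a value below 0.00.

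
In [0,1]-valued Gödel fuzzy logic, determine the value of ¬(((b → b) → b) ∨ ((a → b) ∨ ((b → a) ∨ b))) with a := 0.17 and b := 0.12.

(b → b): 0.12 ≤ 0.12, so result = 1
((b → b) → b): 1 > 0.12, so result = 0.12
(a → b): 0.17 > 0.12, so result = 0.12
(b → a): 0.12 ≤ 0.17, so result = 1
((b → a) ∨ b) = max(1, 0.12) = 1
((a → b) ∨ ((b → a) ∨ b)) = max(0.12, 1) = 1
(((b → b) → b) ∨ ((a → b) ∨ ((b → a) ∨ b))) = max(0.12, 1) = 1
¬(((b → b) → b) ∨ ((a → b) ∨ ((b → a) ∨ b))): Gödel ¬ of 1 = 0 (operand ≠ 0)

0.00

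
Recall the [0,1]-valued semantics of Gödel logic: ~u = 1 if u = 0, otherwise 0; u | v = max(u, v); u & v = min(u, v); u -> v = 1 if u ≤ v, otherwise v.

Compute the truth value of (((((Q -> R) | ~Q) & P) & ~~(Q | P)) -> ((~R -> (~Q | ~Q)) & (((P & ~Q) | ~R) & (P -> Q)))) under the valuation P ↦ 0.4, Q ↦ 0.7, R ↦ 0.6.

0.00

(Q -> R): 0.7 > 0.6, so result = 0.6
~Q: Gödel ¬ of 0.7 = 0 (operand ≠ 0)
((Q -> R) | ~Q) = max(0.6, 0) = 0.6
(((Q -> R) | ~Q) & P) = min(0.6, 0.4) = 0.4
(Q | P) = max(0.7, 0.4) = 0.7
~(Q | P): Gödel ¬ of 0.7 = 0 (operand ≠ 0)
~~(Q | P): Gödel ¬ of 0 = 1 (operand is 0)
((((Q -> R) | ~Q) & P) & ~~(Q | P)) = min(0.4, 1) = 0.4
~R: Gödel ¬ of 0.6 = 0 (operand ≠ 0)
~Q: Gödel ¬ of 0.7 = 0 (operand ≠ 0)
~Q: Gödel ¬ of 0.7 = 0 (operand ≠ 0)
(~Q | ~Q) = max(0, 0) = 0
(~R -> (~Q | ~Q)): 0 ≤ 0, so result = 1
~Q: Gödel ¬ of 0.7 = 0 (operand ≠ 0)
(P & ~Q) = min(0.4, 0) = 0
~R: Gödel ¬ of 0.6 = 0 (operand ≠ 0)
((P & ~Q) | ~R) = max(0, 0) = 0
(P -> Q): 0.4 ≤ 0.7, so result = 1
(((P & ~Q) | ~R) & (P -> Q)) = min(0, 1) = 0
((~R -> (~Q | ~Q)) & (((P & ~Q) | ~R) & (P -> Q))) = min(1, 0) = 0
(((((Q -> R) | ~Q) & P) & ~~(Q | P)) -> ((~R -> (~Q | ~Q)) & (((P & ~Q) | ~R) & (P -> Q)))): 0.4 > 0, so result = 0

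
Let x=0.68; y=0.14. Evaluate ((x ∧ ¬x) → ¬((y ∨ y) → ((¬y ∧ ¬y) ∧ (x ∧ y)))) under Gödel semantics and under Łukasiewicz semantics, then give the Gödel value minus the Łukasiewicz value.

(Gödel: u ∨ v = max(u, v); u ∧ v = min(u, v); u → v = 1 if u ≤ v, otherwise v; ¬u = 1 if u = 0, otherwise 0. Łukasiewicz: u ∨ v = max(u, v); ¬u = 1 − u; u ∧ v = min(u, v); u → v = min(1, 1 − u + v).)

Gödel evaluation:
  ¬x: Gödel ¬ of 0.68 = 0 (operand ≠ 0)
  (x ∧ ¬x) = min(0.68, 0) = 0
  (y ∨ y) = max(0.14, 0.14) = 0.14
  ¬y: Gödel ¬ of 0.14 = 0 (operand ≠ 0)
  ¬y: Gödel ¬ of 0.14 = 0 (operand ≠ 0)
  (¬y ∧ ¬y) = min(0, 0) = 0
  (x ∧ y) = min(0.68, 0.14) = 0.14
  ((¬y ∧ ¬y) ∧ (x ∧ y)) = min(0, 0.14) = 0
  ((y ∨ y) → ((¬y ∧ ¬y) ∧ (x ∧ y))): 0.14 > 0, so result = 0
  ¬((y ∨ y) → ((¬y ∧ ¬y) ∧ (x ∧ y))): Gödel ¬ of 0 = 1 (operand is 0)
  ((x ∧ ¬x) → ¬((y ∨ y) → ((¬y ∧ ¬y) ∧ (x ∧ y)))): 0 ≤ 1, so result = 1
  Gödel value = 1
Łukasiewicz evaluation:
  ¬x: Łukasiewicz ¬ gives 1 − 0.68 = 0.32
  (x ∧ ¬x) = min(0.68, 0.32) = 0.32
  (y ∨ y) = max(0.14, 0.14) = 0.14
  ¬y: Łukasiewicz ¬ gives 1 − 0.14 = 0.86
  ¬y: Łukasiewicz ¬ gives 1 − 0.14 = 0.86
  (¬y ∧ ¬y) = min(0.86, 0.86) = 0.86
  (x ∧ y) = min(0.68, 0.14) = 0.14
  ((¬y ∧ ¬y) ∧ (x ∧ y)) = min(0.86, 0.14) = 0.14
  ((y ∨ y) → ((¬y ∧ ¬y) ∧ (x ∧ y))): min(1, 1 − 0.14 + 0.14) = 1
  ¬((y ∨ y) → ((¬y ∧ ¬y) ∧ (x ∧ y))): Łukasiewicz ¬ gives 1 − 1 = 0
  ((x ∧ ¬x) → ¬((y ∨ y) → ((¬y ∧ ¬y) ∧ (x ∧ y)))): min(1, 1 − 0.32 + 0) = 0.68
  Łukasiewicz value = 0.68
Difference: 1 − 0.68 = 0.32

0.32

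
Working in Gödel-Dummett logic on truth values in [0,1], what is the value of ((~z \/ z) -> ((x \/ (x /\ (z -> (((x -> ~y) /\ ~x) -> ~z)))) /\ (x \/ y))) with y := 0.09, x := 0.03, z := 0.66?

~z: Gödel ¬ of 0.66 = 0 (operand ≠ 0)
(~z \/ z) = max(0, 0.66) = 0.66
~y: Gödel ¬ of 0.09 = 0 (operand ≠ 0)
(x -> ~y): 0.03 > 0, so result = 0
~x: Gödel ¬ of 0.03 = 0 (operand ≠ 0)
((x -> ~y) /\ ~x) = min(0, 0) = 0
~z: Gödel ¬ of 0.66 = 0 (operand ≠ 0)
(((x -> ~y) /\ ~x) -> ~z): 0 ≤ 0, so result = 1
(z -> (((x -> ~y) /\ ~x) -> ~z)): 0.66 ≤ 1, so result = 1
(x /\ (z -> (((x -> ~y) /\ ~x) -> ~z))) = min(0.03, 1) = 0.03
(x \/ (x /\ (z -> (((x -> ~y) /\ ~x) -> ~z)))) = max(0.03, 0.03) = 0.03
(x \/ y) = max(0.03, 0.09) = 0.09
((x \/ (x /\ (z -> (((x -> ~y) /\ ~x) -> ~z)))) /\ (x \/ y)) = min(0.03, 0.09) = 0.03
((~z \/ z) -> ((x \/ (x /\ (z -> (((x -> ~y) /\ ~x) -> ~z)))) /\ (x \/ y))): 0.66 > 0.03, so result = 0.03

0.03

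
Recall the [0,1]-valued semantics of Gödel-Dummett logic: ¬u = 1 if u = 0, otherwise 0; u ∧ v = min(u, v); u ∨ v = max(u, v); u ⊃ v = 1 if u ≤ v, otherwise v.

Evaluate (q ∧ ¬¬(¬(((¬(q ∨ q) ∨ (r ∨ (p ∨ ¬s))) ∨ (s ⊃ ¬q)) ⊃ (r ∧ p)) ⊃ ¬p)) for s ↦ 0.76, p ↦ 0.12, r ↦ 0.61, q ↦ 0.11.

(q ∨ q) = max(0.11, 0.11) = 0.11
¬(q ∨ q): Gödel ¬ of 0.11 = 0 (operand ≠ 0)
¬s: Gödel ¬ of 0.76 = 0 (operand ≠ 0)
(p ∨ ¬s) = max(0.12, 0) = 0.12
(r ∨ (p ∨ ¬s)) = max(0.61, 0.12) = 0.61
(¬(q ∨ q) ∨ (r ∨ (p ∨ ¬s))) = max(0, 0.61) = 0.61
¬q: Gödel ¬ of 0.11 = 0 (operand ≠ 0)
(s ⊃ ¬q): 0.76 > 0, so result = 0
((¬(q ∨ q) ∨ (r ∨ (p ∨ ¬s))) ∨ (s ⊃ ¬q)) = max(0.61, 0) = 0.61
(r ∧ p) = min(0.61, 0.12) = 0.12
(((¬(q ∨ q) ∨ (r ∨ (p ∨ ¬s))) ∨ (s ⊃ ¬q)) ⊃ (r ∧ p)): 0.61 > 0.12, so result = 0.12
¬(((¬(q ∨ q) ∨ (r ∨ (p ∨ ¬s))) ∨ (s ⊃ ¬q)) ⊃ (r ∧ p)): Gödel ¬ of 0.12 = 0 (operand ≠ 0)
¬p: Gödel ¬ of 0.12 = 0 (operand ≠ 0)
(¬(((¬(q ∨ q) ∨ (r ∨ (p ∨ ¬s))) ∨ (s ⊃ ¬q)) ⊃ (r ∧ p)) ⊃ ¬p): 0 ≤ 0, so result = 1
¬(¬(((¬(q ∨ q) ∨ (r ∨ (p ∨ ¬s))) ∨ (s ⊃ ¬q)) ⊃ (r ∧ p)) ⊃ ¬p): Gödel ¬ of 1 = 0 (operand ≠ 0)
¬¬(¬(((¬(q ∨ q) ∨ (r ∨ (p ∨ ¬s))) ∨ (s ⊃ ¬q)) ⊃ (r ∧ p)) ⊃ ¬p): Gödel ¬ of 0 = 1 (operand is 0)
(q ∧ ¬¬(¬(((¬(q ∨ q) ∨ (r ∨ (p ∨ ¬s))) ∨ (s ⊃ ¬q)) ⊃ (r ∧ p)) ⊃ ¬p)) = min(0.11, 1) = 0.11

0.11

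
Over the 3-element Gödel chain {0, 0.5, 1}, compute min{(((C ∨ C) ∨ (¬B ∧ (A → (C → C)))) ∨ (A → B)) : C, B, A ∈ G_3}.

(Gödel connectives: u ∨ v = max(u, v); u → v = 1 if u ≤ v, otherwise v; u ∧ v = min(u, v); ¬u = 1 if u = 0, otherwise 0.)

0.50

The minimum is attained at C = 0, B = 0.5, A = 1:
  (C ∨ C) = max(0, 0) = 0
  ¬B: Gödel ¬ of 0.5 = 0 (operand ≠ 0)
  (C → C): 0 ≤ 0, so result = 1
  (A → (C → C)): 1 ≤ 1, so result = 1
  (¬B ∧ (A → (C → C))) = min(0, 1) = 0
  ((C ∨ C) ∨ (¬B ∧ (A → (C → C)))) = max(0, 0) = 0
  (A → B): 1 > 0.5, so result = 0.5
  (((C ∨ C) ∨ (¬B ∧ (A → (C → C)))) ∨ (A → B)) = max(0, 0.5) = 0.5
Checking all 27 assignments confirms none give a value below 0.50.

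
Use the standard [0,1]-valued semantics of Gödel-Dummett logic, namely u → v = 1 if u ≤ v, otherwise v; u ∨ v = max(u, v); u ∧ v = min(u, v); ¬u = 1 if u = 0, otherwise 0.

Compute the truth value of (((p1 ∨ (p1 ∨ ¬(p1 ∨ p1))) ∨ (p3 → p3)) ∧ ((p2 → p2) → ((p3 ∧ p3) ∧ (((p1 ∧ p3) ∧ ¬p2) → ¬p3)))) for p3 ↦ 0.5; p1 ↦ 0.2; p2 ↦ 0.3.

0.50

(p1 ∨ p1) = max(0.2, 0.2) = 0.2
¬(p1 ∨ p1): Gödel ¬ of 0.2 = 0 (operand ≠ 0)
(p1 ∨ ¬(p1 ∨ p1)) = max(0.2, 0) = 0.2
(p1 ∨ (p1 ∨ ¬(p1 ∨ p1))) = max(0.2, 0.2) = 0.2
(p3 → p3): 0.5 ≤ 0.5, so result = 1
((p1 ∨ (p1 ∨ ¬(p1 ∨ p1))) ∨ (p3 → p3)) = max(0.2, 1) = 1
(p2 → p2): 0.3 ≤ 0.3, so result = 1
(p3 ∧ p3) = min(0.5, 0.5) = 0.5
(p1 ∧ p3) = min(0.2, 0.5) = 0.2
¬p2: Gödel ¬ of 0.3 = 0 (operand ≠ 0)
((p1 ∧ p3) ∧ ¬p2) = min(0.2, 0) = 0
¬p3: Gödel ¬ of 0.5 = 0 (operand ≠ 0)
(((p1 ∧ p3) ∧ ¬p2) → ¬p3): 0 ≤ 0, so result = 1
((p3 ∧ p3) ∧ (((p1 ∧ p3) ∧ ¬p2) → ¬p3)) = min(0.5, 1) = 0.5
((p2 → p2) → ((p3 ∧ p3) ∧ (((p1 ∧ p3) ∧ ¬p2) → ¬p3))): 1 > 0.5, so result = 0.5
(((p1 ∨ (p1 ∨ ¬(p1 ∨ p1))) ∨ (p3 → p3)) ∧ ((p2 → p2) → ((p3 ∧ p3) ∧ (((p1 ∧ p3) ∧ ¬p2) → ¬p3)))) = min(1, 0.5) = 0.5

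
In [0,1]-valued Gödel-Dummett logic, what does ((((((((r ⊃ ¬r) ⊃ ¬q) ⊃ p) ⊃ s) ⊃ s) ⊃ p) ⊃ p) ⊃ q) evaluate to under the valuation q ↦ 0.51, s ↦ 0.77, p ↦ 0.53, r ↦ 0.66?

0.51

¬r: Gödel ¬ of 0.66 = 0 (operand ≠ 0)
(r ⊃ ¬r): 0.66 > 0, so result = 0
¬q: Gödel ¬ of 0.51 = 0 (operand ≠ 0)
((r ⊃ ¬r) ⊃ ¬q): 0 ≤ 0, so result = 1
(((r ⊃ ¬r) ⊃ ¬q) ⊃ p): 1 > 0.53, so result = 0.53
((((r ⊃ ¬r) ⊃ ¬q) ⊃ p) ⊃ s): 0.53 ≤ 0.77, so result = 1
(((((r ⊃ ¬r) ⊃ ¬q) ⊃ p) ⊃ s) ⊃ s): 1 > 0.77, so result = 0.77
((((((r ⊃ ¬r) ⊃ ¬q) ⊃ p) ⊃ s) ⊃ s) ⊃ p): 0.77 > 0.53, so result = 0.53
(((((((r ⊃ ¬r) ⊃ ¬q) ⊃ p) ⊃ s) ⊃ s) ⊃ p) ⊃ p): 0.53 ≤ 0.53, so result = 1
((((((((r ⊃ ¬r) ⊃ ¬q) ⊃ p) ⊃ s) ⊃ s) ⊃ p) ⊃ p) ⊃ q): 1 > 0.51, so result = 0.51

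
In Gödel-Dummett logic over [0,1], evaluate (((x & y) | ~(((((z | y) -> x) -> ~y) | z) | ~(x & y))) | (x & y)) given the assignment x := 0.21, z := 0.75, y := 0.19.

(x & y) = min(0.21, 0.19) = 0.19
(z | y) = max(0.75, 0.19) = 0.75
((z | y) -> x): 0.75 > 0.21, so result = 0.21
~y: Gödel ¬ of 0.19 = 0 (operand ≠ 0)
(((z | y) -> x) -> ~y): 0.21 > 0, so result = 0
((((z | y) -> x) -> ~y) | z) = max(0, 0.75) = 0.75
(x & y) = min(0.21, 0.19) = 0.19
~(x & y): Gödel ¬ of 0.19 = 0 (operand ≠ 0)
(((((z | y) -> x) -> ~y) | z) | ~(x & y)) = max(0.75, 0) = 0.75
~(((((z | y) -> x) -> ~y) | z) | ~(x & y)): Gödel ¬ of 0.75 = 0 (operand ≠ 0)
((x & y) | ~(((((z | y) -> x) -> ~y) | z) | ~(x & y))) = max(0.19, 0) = 0.19
(x & y) = min(0.21, 0.19) = 0.19
(((x & y) | ~(((((z | y) -> x) -> ~y) | z) | ~(x & y))) | (x & y)) = max(0.19, 0.19) = 0.19

0.19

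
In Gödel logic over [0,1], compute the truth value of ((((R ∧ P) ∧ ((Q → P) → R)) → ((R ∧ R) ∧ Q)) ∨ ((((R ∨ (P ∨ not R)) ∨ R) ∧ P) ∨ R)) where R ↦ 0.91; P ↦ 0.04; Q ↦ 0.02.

(R ∧ P) = min(0.91, 0.04) = 0.04
(Q → P): 0.02 ≤ 0.04, so result = 1
((Q → P) → R): 1 > 0.91, so result = 0.91
((R ∧ P) ∧ ((Q → P) → R)) = min(0.04, 0.91) = 0.04
(R ∧ R) = min(0.91, 0.91) = 0.91
((R ∧ R) ∧ Q) = min(0.91, 0.02) = 0.02
(((R ∧ P) ∧ ((Q → P) → R)) → ((R ∧ R) ∧ Q)): 0.04 > 0.02, so result = 0.02
not R: Gödel ¬ of 0.91 = 0 (operand ≠ 0)
(P ∨ not R) = max(0.04, 0) = 0.04
(R ∨ (P ∨ not R)) = max(0.91, 0.04) = 0.91
((R ∨ (P ∨ not R)) ∨ R) = max(0.91, 0.91) = 0.91
(((R ∨ (P ∨ not R)) ∨ R) ∧ P) = min(0.91, 0.04) = 0.04
((((R ∨ (P ∨ not R)) ∨ R) ∧ P) ∨ R) = max(0.04, 0.91) = 0.91
((((R ∧ P) ∧ ((Q → P) → R)) → ((R ∧ R) ∧ Q)) ∨ ((((R ∨ (P ∨ not R)) ∨ R) ∧ P) ∨ R)) = max(0.02, 0.91) = 0.91

0.91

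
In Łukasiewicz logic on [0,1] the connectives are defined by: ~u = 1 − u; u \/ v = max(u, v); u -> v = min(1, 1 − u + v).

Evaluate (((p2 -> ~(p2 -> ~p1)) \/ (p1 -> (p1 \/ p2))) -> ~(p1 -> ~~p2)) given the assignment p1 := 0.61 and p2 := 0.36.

~p1: Łukasiewicz ¬ gives 1 − 0.61 = 0.39
(p2 -> ~p1): min(1, 1 − 0.36 + 0.39) = 1
~(p2 -> ~p1): Łukasiewicz ¬ gives 1 − 1 = 0
(p2 -> ~(p2 -> ~p1)): min(1, 1 − 0.36 + 0) = 0.64
(p1 \/ p2) = max(0.61, 0.36) = 0.61
(p1 -> (p1 \/ p2)): min(1, 1 − 0.61 + 0.61) = 1
((p2 -> ~(p2 -> ~p1)) \/ (p1 -> (p1 \/ p2))) = max(0.64, 1) = 1
~p2: Łukasiewicz ¬ gives 1 − 0.36 = 0.64
~~p2: Łukasiewicz ¬ gives 1 − 0.64 = 0.36
(p1 -> ~~p2): min(1, 1 − 0.61 + 0.36) = 0.75
~(p1 -> ~~p2): Łukasiewicz ¬ gives 1 − 0.75 = 0.25
(((p2 -> ~(p2 -> ~p1)) \/ (p1 -> (p1 \/ p2))) -> ~(p1 -> ~~p2)): min(1, 1 − 1 + 0.25) = 0.25

0.25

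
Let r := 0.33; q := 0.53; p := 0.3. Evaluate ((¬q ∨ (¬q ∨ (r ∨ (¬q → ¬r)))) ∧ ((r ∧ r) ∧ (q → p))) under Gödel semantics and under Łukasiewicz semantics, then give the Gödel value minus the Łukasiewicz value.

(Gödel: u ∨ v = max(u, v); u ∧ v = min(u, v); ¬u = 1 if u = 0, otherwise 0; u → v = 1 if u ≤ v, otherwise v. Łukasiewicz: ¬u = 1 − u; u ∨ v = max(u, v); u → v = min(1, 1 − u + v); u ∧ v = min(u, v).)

Gödel evaluation:
  ¬q: Gödel ¬ of 0.53 = 0 (operand ≠ 0)
  ¬q: Gödel ¬ of 0.53 = 0 (operand ≠ 0)
  ¬q: Gödel ¬ of 0.53 = 0 (operand ≠ 0)
  ¬r: Gödel ¬ of 0.33 = 0 (operand ≠ 0)
  (¬q → ¬r): 0 ≤ 0, so result = 1
  (r ∨ (¬q → ¬r)) = max(0.33, 1) = 1
  (¬q ∨ (r ∨ (¬q → ¬r))) = max(0, 1) = 1
  (¬q ∨ (¬q ∨ (r ∨ (¬q → ¬r)))) = max(0, 1) = 1
  (r ∧ r) = min(0.33, 0.33) = 0.33
  (q → p): 0.53 > 0.3, so result = 0.3
  ((r ∧ r) ∧ (q → p)) = min(0.33, 0.3) = 0.3
  ((¬q ∨ (¬q ∨ (r ∨ (¬q → ¬r)))) ∧ ((r ∧ r) ∧ (q → p))) = min(1, 0.3) = 0.3
  Gödel value = 0.3
Łukasiewicz evaluation:
  ¬q: Łukasiewicz ¬ gives 1 − 0.53 = 0.47
  ¬q: Łukasiewicz ¬ gives 1 − 0.53 = 0.47
  ¬q: Łukasiewicz ¬ gives 1 − 0.53 = 0.47
  ¬r: Łukasiewicz ¬ gives 1 − 0.33 = 0.67
  (¬q → ¬r): min(1, 1 − 0.47 + 0.67) = 1
  (r ∨ (¬q → ¬r)) = max(0.33, 1) = 1
  (¬q ∨ (r ∨ (¬q → ¬r))) = max(0.47, 1) = 1
  (¬q ∨ (¬q ∨ (r ∨ (¬q → ¬r)))) = max(0.47, 1) = 1
  (r ∧ r) = min(0.33, 0.33) = 0.33
  (q → p): min(1, 1 − 0.53 + 0.3) = 0.77
  ((r ∧ r) ∧ (q → p)) = min(0.33, 0.77) = 0.33
  ((¬q ∨ (¬q ∨ (r ∨ (¬q → ¬r)))) ∧ ((r ∧ r) ∧ (q → p))) = min(1, 0.33) = 0.33
  Łukasiewicz value = 0.33
Difference: 0.3 − 0.33 = -0.03

-0.03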